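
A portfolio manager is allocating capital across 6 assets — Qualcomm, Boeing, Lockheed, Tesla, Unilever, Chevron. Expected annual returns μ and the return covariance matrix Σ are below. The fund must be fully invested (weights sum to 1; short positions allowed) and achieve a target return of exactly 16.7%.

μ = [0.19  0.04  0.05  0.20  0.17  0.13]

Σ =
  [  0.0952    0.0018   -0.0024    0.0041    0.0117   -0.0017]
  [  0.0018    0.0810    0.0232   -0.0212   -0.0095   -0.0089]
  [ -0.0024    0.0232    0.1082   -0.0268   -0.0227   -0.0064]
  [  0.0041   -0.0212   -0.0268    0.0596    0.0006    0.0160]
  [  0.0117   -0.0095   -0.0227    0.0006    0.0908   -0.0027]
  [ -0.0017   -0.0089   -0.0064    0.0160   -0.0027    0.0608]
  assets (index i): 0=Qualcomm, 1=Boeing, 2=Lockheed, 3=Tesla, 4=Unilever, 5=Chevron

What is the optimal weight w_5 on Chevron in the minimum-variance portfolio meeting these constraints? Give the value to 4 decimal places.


x=Σ⁻¹μ = [1.5831  1.4715  1.7755  4.1152  2.2866  1.6033]
y=Σ⁻¹𝟙 = [7.7443  17.7900  16.2524  25.7098  16.2139  14.9331]
a=μᵀx=1.868616  b=𝟙ᵀx=12.835248  c=𝟙ᵀy=98.643384  D=ac−b²=19.583047
λ₁=(c·0.167−b)/D = (98.643384·0.167−12.835248)/19.583047 = 0.185783
λ₂=(a−b·0.167)/D = (1.868616−12.835248·0.167)/19.583047 = -0.014036
w* = 0.185783·x + -0.014036·y:
  w_0 = 0.185783·1.5831 + -0.014036·7.7443 = 0.1854  (Qualcomm)
  w_1 = 0.185783·1.4715 + -0.014036·17.7900 = 0.0237  (Boeing)
  w_2 = 0.185783·1.7755 + -0.014036·16.2524 = 0.1017  (Lockheed)
  w_3 = 0.185783·4.1152 + -0.014036·25.7098 = 0.4037  (Tesla)
  w_4 = 0.185783·2.2866 + -0.014036·16.2139 = 0.1972  (Unilever)
  w_5 = 0.185783·1.6033 + -0.014036·14.9331 = 0.0883  (Chevron)
Σw_i=1.0000  μᵀw=0.1670
σ²=wᵀΣw=λ₁·μ_p+λ₂ = 0.185783·0.167 + -0.014036 = 0.016990 ≈ 0.0170

0.0883


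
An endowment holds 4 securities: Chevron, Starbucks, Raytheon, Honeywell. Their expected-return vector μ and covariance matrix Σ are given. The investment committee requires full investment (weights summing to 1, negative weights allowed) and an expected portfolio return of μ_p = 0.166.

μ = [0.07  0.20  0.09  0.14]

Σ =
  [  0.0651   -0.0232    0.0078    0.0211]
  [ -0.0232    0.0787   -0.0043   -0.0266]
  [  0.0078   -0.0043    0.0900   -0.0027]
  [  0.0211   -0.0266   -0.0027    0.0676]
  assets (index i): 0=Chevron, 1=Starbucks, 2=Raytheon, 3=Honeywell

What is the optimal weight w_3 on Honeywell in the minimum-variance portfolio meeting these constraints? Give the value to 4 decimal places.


u=Σ⁻¹μ = [1.3240  4.1204  1.1819  3.3263]
v=Σ⁻¹𝟙 = [16.4011  24.9054  11.4776  19.9321]
a=μᵀu=1.488821  b=𝟙ᵀu=9.952625  c=𝟙ᵀv=72.716139  D=ac−b²=9.206548
λ₁=(c·0.166−b)/D = (72.716139·0.166−9.952625)/9.206548 = 0.230081
λ₂=(a−b·0.166)/D = (1.488821−9.952625·0.166)/9.206548 = -0.017739
w* = 0.230081·u + -0.017739·v:
  w_0 = 0.230081·1.3240 + -0.017739·16.4011 = 0.0137  (Chevron)
  w_1 = 0.230081·4.1204 + -0.017739·24.9054 = 0.5062  (Starbucks)
  w_2 = 0.230081·1.1819 + -0.017739·11.4776 = 0.0683  (Raytheon)
  w_3 = 0.230081·3.3263 + -0.017739·19.9321 = 0.4117  (Honeywell)
Σw_i=1.0000  μᵀw=0.1660
σ²=wᵀΣw=λ₁·μ_p+λ₂ = 0.230081·0.166 + -0.017739 = 0.020454 ≈ 0.0205

0.4117


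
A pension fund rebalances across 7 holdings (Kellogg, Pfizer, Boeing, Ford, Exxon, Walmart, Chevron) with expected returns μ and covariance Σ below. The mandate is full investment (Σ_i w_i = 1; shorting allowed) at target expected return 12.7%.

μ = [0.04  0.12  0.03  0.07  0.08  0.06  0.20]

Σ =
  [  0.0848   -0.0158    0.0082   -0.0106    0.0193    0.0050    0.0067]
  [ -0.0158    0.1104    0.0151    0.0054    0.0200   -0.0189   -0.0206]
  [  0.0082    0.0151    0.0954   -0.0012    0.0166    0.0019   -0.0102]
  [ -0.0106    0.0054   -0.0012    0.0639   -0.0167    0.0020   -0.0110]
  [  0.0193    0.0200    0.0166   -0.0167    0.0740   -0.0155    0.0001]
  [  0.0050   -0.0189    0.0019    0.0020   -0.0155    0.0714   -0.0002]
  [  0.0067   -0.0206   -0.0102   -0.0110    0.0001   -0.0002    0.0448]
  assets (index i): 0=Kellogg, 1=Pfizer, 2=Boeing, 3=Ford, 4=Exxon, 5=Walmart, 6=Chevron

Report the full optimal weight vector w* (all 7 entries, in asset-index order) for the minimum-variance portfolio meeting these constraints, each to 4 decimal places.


0.0315  0.1472  0.0358  0.1701  0.0906  0.1222  0.4025

p=Σ⁻¹μ = [0.2783  2.1528  0.3903  2.2682  1.1756  1.5890  6.0628]
q=Σ⁻¹𝟙 = [9.6699  15.5179  8.4280  25.5866  14.7806  19.8054  36.2674]
a=μᵀp=1.841908  b=𝟙ᵀp=13.917100  c=𝟙ᵀq=130.055768  D=ac−b²=45.865149
λ₁=(c·0.127−b)/D = (130.055768·0.127−13.917100)/45.865149 = 0.056688
λ₂=(a−b·0.127)/D = (1.841908−13.917100·0.127)/45.865149 = 0.001623
w* = 0.056688·p + 0.001623·q:
  w_0 = 0.056688·0.2783 + 0.001623·9.6699 = 0.0315  (Kellogg)
  w_1 = 0.056688·2.1528 + 0.001623·15.5179 = 0.1472  (Pfizer)
  w_2 = 0.056688·0.3903 + 0.001623·8.4280 = 0.0358  (Boeing)
  w_3 = 0.056688·2.2682 + 0.001623·25.5866 = 0.1701  (Ford)
  w_4 = 0.056688·1.1756 + 0.001623·14.7806 = 0.0906  (Exxon)
  w_5 = 0.056688·1.5890 + 0.001623·19.8054 = 0.1222  (Walmart)
  w_6 = 0.056688·6.0628 + 0.001623·36.2674 = 0.4025  (Chevron)
Σw_i=1.0000  μᵀw=0.1270
σ²=wᵀΣw=λ₁·μ_p+λ₂ = 0.056688·0.127 + 0.001623 = 0.008822 ≈ 0.0088


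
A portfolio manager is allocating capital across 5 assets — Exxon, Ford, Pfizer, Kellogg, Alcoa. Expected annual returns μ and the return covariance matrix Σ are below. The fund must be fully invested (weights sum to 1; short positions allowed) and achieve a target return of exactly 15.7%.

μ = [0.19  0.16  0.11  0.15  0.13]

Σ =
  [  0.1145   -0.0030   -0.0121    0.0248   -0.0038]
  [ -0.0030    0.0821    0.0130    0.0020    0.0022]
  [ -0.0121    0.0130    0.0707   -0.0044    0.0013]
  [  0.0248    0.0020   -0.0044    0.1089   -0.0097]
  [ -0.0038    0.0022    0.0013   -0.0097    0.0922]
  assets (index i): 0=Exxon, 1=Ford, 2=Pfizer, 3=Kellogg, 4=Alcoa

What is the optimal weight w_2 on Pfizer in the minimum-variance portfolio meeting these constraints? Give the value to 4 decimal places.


0.1073

p=Σ⁻¹μ = [1.6684  1.6908  1.5749  1.1671  1.5390]
q=Σ⁻¹𝟙 = [9.0240  9.7372  14.2164  8.5642  11.6861]
a=μᵀp=1.135888  b=𝟙ᵀp=7.640125  c=𝟙ᵀq=53.227809  D=ac−b²=2.089348
λ₁=(c·0.157−b)/D = (53.227809·0.157−7.640125)/2.089348 = 0.342998
λ₂=(a−b·0.157)/D = (1.135888−7.640125·0.157)/2.089348 = -0.030445
w* = 0.342998·p + -0.030445·q:
  w_0 = 0.342998·1.6684 + -0.030445·9.0240 = 0.2975  (Exxon)
  w_1 = 0.342998·1.6908 + -0.030445·9.7372 = 0.2835  (Ford)
  w_2 = 0.342998·1.5749 + -0.030445·14.2164 = 0.1073  (Pfizer)
  w_3 = 0.342998·1.1671 + -0.030445·8.5642 = 0.1396  (Kellogg)
  w_4 = 0.342998·1.5390 + -0.030445·11.6861 = 0.1721  (Alcoa)
Σw_i=1.0000  μᵀw=0.1570
σ²=wᵀΣw=λ₁·μ_p+λ₂ = 0.342998·0.157 + -0.030445 = 0.023405 ≈ 0.0234


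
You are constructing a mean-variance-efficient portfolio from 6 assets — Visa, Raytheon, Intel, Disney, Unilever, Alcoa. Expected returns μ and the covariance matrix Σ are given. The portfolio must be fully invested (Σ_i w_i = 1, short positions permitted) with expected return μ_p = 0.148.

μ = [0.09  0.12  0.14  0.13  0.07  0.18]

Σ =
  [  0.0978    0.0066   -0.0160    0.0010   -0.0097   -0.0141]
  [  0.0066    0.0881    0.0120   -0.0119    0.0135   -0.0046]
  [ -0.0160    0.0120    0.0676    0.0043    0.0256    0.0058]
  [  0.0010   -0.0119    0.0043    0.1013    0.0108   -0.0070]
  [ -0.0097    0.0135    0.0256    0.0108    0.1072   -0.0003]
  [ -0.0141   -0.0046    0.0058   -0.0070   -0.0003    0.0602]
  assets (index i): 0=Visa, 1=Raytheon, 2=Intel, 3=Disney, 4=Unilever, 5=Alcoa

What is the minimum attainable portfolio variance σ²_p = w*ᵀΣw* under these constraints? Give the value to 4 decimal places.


x=Σ⁻¹μ = [1.6100  1.3877  1.7879  1.5905  0.0465  3.4861]
y=Σ⁻¹𝟙 = [14.9341  10.4089  11.8857  11.3198  5.4491  21.1028]
a=μᵀx=1.399239  b=𝟙ᵀx=9.908641  c=𝟙ᵀy=75.100352  D=ac−b²=6.902204
λ₁=(c·0.148−b)/D = (75.100352·0.148−9.908641)/6.902204 = 0.174757
λ₂=(a−b·0.148)/D = (1.399239−9.908641·0.148)/6.902204 = -0.009742
w* = 0.174757·x + -0.009742·y:
  w_0 = 0.174757·1.6100 + -0.009742·14.9341 = 0.1359  (Visa)
  w_1 = 0.174757·1.3877 + -0.009742·10.4089 = 0.1411  (Raytheon)
  w_2 = 0.174757·1.7879 + -0.009742·11.8857 = 0.1967  (Intel)
  w_3 = 0.174757·1.5905 + -0.009742·11.3198 = 0.1677  (Disney)
  w_4 = 0.174757·0.0465 + -0.009742·5.4491 = -0.0450  (Unilever)
  w_5 = 0.174757·3.4861 + -0.009742·21.1028 = 0.4036  (Alcoa)
Σw_i=1.0000  μᵀw=0.1480
σ²=wᵀΣw=λ₁·μ_p+λ₂ = 0.174757·0.148 + -0.009742 = 0.016122 ≈ 0.0161

0.0161


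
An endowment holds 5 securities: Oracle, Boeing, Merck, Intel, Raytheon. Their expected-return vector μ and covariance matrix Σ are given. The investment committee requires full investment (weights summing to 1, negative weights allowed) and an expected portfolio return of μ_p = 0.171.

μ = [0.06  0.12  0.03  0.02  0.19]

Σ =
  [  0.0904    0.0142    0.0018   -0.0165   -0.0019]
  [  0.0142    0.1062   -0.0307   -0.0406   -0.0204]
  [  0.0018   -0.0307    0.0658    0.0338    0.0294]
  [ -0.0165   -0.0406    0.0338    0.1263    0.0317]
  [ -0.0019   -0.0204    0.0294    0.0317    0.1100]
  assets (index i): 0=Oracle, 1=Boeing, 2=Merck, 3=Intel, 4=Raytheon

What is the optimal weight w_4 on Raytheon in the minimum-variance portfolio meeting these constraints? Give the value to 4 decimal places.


u=Σ⁻¹μ = [0.4871  1.5681  0.2239  0.1860  1.9131]
v=Σ⁻¹𝟙 = [9.8223  17.2237  15.7793  9.1058  5.6133]
a=μᵀu=0.591319  b=𝟙ᵀu=4.378195  c=𝟙ᵀv=57.544396  D=ac−b²=14.858503
λ₁=(c·0.171−b)/D = (57.544396·0.171−4.378195)/14.858503 = 0.367594
λ₂=(a−b·0.171)/D = (0.591319−4.378195·0.171)/14.858503 = -0.010590
w* = 0.367594·u + -0.010590·v:
  w_0 = 0.367594·0.4871 + -0.010590·9.8223 = 0.0750  (Oracle)
  w_1 = 0.367594·1.5681 + -0.010590·17.2237 = 0.3940  (Boeing)
  w_2 = 0.367594·0.2239 + -0.010590·15.7793 = -0.0848  (Merck)
  w_3 = 0.367594·0.1860 + -0.010590·9.1058 = -0.0281  (Intel)
  w_4 = 0.367594·1.9131 + -0.010590·5.6133 = 0.6438  (Raytheon)
Σw_i=1.0000  μᵀw=0.1710
σ²=wᵀΣw=λ₁·μ_p+λ₂ = 0.367594·0.171 + -0.010590 = 0.052269 ≈ 0.0523

0.6438


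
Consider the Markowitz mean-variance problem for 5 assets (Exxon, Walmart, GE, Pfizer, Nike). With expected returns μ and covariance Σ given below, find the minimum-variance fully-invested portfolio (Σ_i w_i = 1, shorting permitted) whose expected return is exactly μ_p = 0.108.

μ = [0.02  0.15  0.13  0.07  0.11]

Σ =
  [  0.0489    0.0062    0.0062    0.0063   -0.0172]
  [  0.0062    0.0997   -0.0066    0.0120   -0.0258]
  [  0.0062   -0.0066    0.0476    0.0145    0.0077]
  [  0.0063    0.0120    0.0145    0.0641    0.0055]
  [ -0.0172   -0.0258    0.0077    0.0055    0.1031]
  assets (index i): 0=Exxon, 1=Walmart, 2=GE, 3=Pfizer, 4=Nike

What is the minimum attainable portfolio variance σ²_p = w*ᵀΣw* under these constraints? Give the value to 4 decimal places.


u=Σ⁻¹μ = [0.3103  2.0461  2.7645  -0.0694  1.4279]
v=Σ⁻¹𝟙 = [21.2853  12.8628  15.6897  6.2676  14.9630]
a=μᵀu=0.824725  b=𝟙ᵀu=6.479443  c=𝟙ᵀv=71.068369  D=ac−b²=16.628652
λ₁=(c·0.108−b)/D = (71.068369·0.108−6.479443)/16.628652 = 0.071921
λ₂=(a−b·0.108)/D = (0.824725−6.479443·0.108)/16.628652 = 0.007514
w* = 0.071921·u + 0.007514·v:
  w_0 = 0.071921·0.3103 + 0.007514·21.2853 = 0.1822  (Exxon)
  w_1 = 0.071921·2.0461 + 0.007514·12.8628 = 0.2438  (Walmart)
  w_2 = 0.071921·2.7645 + 0.007514·15.6897 = 0.3167  (GE)
  w_3 = 0.071921·-0.0694 + 0.007514·6.2676 = 0.0421  (Pfizer)
  w_4 = 0.071921·1.4279 + 0.007514·14.9630 = 0.2151  (Nike)
Σw_i=1.0000  μᵀw=0.1080
σ²=wᵀΣw=λ₁·μ_p+λ₂ = 0.071921·0.108 + 0.007514 = 0.015281 ≈ 0.0153

0.0153


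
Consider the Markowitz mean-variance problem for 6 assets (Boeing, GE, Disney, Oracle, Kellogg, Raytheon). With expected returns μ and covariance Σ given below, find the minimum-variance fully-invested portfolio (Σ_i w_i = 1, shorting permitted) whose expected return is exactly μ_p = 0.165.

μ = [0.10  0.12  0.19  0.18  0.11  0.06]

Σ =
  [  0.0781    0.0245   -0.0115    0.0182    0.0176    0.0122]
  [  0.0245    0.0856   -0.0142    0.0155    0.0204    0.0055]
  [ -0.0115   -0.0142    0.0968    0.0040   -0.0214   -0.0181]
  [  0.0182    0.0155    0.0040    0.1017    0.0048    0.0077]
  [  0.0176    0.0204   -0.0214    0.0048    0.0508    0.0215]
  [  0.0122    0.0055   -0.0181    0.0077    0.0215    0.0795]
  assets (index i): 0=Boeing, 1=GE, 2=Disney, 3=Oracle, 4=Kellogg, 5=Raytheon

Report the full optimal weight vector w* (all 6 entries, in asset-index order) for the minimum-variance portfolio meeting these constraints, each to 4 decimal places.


x=Σ⁻¹μ = [0.4795  0.8600  2.7263  1.2946  2.4926  0.4428]
y=Σ⁻¹𝟙 = [6.4990  7.0053  17.5930  5.3426  17.3386  9.8956]
a=μᵀx=1.202932  b=𝟙ᵀx=8.295842  c=𝟙ᵀy=63.673983  D=ac−b²=7.774500
λ₁=(c·0.165−b)/D = (63.673983·0.165−8.295842)/7.774500 = 0.284310
λ₂=(a−b·0.165)/D = (1.202932−8.295842·0.165)/7.774500 = -0.021337
w* = 0.284310·x + -0.021337·y:
  w_0 = 0.284310·0.4795 + -0.021337·6.4990 = -0.0023  (Boeing)
  w_1 = 0.284310·0.8600 + -0.021337·7.0053 = 0.0950  (GE)
  w_2 = 0.284310·2.7263 + -0.021337·17.5930 = 0.3997  (Disney)
  w_3 = 0.284310·1.2946 + -0.021337·5.3426 = 0.2541  (Oracle)
  w_4 = 0.284310·2.4926 + -0.021337·17.3386 = 0.3387  (Kellogg)
  w_5 = 0.284310·0.4428 + -0.021337·9.8956 = -0.0852  (Raytheon)
Σw_i=1.0000  μᵀw=0.1650
σ²=wᵀΣw=λ₁·μ_p+λ₂ = 0.284310·0.165 + -0.021337 = 0.025574 ≈ 0.0256

-0.0023  0.0950  0.3997  0.2541  0.3387  -0.0852


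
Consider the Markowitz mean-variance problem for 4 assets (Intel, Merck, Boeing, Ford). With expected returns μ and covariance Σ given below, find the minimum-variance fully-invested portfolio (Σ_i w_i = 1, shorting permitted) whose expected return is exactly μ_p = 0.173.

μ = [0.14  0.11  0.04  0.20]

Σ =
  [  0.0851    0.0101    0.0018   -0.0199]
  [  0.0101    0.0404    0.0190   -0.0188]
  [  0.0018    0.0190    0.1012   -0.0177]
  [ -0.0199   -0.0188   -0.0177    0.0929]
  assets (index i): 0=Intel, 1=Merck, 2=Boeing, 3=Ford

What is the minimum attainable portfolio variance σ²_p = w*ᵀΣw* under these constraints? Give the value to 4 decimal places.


0.0270

g=Σ⁻¹μ = [1.9924  3.6715  0.2603  3.3722]
h=Σ⁻¹𝟙 = [13.1748  27.2377  8.1451  20.6503]
a=μᵀg=1.367668  b=𝟙ᵀg=9.296499  c=𝟙ᵀh=69.207968  D=ac−b²=8.228636
λ₁=(c·0.173−b)/D = (69.207968·0.173−9.296499)/8.228636 = 0.325264
λ₂=(a−b·0.173)/D = (1.367668−9.296499·0.173)/8.228636 = -0.029243
w* = 0.325264·g + -0.029243·h:
  w_0 = 0.325264·1.9924 + -0.029243·13.1748 = 0.2628  (Intel)
  w_1 = 0.325264·3.6715 + -0.029243·27.2377 = 0.3977  (Merck)
  w_2 = 0.325264·0.2603 + -0.029243·8.1451 = -0.1535  (Boeing)
  w_3 = 0.325264·3.3722 + -0.029243·20.6503 = 0.4930  (Ford)
Σw_i=1.0000  μᵀw=0.1730
σ²=wᵀΣw=λ₁·μ_p+λ₂ = 0.325264·0.173 + -0.029243 = 0.027028 ≈ 0.0270


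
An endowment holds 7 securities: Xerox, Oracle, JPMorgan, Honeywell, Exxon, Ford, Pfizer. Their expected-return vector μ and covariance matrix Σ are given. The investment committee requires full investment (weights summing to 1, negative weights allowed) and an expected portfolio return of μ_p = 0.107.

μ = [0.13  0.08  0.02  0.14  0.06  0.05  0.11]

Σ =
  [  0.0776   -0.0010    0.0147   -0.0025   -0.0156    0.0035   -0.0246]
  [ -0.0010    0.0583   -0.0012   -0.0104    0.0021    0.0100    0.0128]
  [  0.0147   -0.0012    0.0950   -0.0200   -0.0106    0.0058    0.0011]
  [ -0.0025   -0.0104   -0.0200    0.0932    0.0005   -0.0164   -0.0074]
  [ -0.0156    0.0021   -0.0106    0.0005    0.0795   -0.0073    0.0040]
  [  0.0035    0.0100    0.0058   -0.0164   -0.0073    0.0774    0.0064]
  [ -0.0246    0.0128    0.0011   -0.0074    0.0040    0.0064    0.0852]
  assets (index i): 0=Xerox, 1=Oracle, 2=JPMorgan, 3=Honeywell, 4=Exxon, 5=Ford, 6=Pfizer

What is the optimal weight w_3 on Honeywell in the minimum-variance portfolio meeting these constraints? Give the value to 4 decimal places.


0.2133

p=Σ⁻¹μ = [2.5049  1.2003  0.3385  2.0509  1.2199  0.7452  1.8945]
q=Σ⁻¹𝟙 = [18.8839  14.9538  12.8234  19.1307  18.0058  13.7206  14.5629]
a=μᵀp=1.034409  b=𝟙ᵀp=9.954276  c=𝟙ᵀq=112.081139  D=ac−b²=16.850099
λ₁=(c·0.107−b)/D = (112.081139·0.107−9.954276)/16.850099 = 0.120973
λ₂=(a−b·0.107)/D = (1.034409−9.954276·0.107)/16.850099 = -0.001822
w* = 0.120973·p + -0.001822·q:
  w_0 = 0.120973·2.5049 + -0.001822·18.8839 = 0.2686  (Xerox)
  w_1 = 0.120973·1.2003 + -0.001822·14.9538 = 0.1180  (Oracle)
  w_2 = 0.120973·0.3385 + -0.001822·12.8234 = 0.0176  (JPMorgan)
  w_3 = 0.120973·2.0509 + -0.001822·19.1307 = 0.2133  (Honeywell)
  w_4 = 0.120973·1.2199 + -0.001822·18.0058 = 0.1148  (Exxon)
  w_5 = 0.120973·0.7452 + -0.001822·13.7206 = 0.0652  (Ford)
  w_6 = 0.120973·1.8945 + -0.001822·14.5629 = 0.2027  (Pfizer)
Σw_i=1.0000  μᵀw=0.1070
σ²=wᵀΣw=λ₁·μ_p+λ₂ = 0.120973·0.107 + -0.001822 = 0.011122 ≈ 0.0111


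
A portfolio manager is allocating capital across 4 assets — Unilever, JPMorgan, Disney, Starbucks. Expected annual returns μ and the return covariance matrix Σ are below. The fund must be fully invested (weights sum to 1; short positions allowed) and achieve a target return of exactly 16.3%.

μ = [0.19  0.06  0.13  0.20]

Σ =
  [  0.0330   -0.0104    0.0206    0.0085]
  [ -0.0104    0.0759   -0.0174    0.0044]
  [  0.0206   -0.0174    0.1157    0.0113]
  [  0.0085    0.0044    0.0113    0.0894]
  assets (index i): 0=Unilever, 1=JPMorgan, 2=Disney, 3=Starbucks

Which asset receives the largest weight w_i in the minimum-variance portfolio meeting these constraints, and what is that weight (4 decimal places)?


Unilever (0.6009)

u=Σ⁻¹μ = [5.7142  1.5220  0.1792  1.5963]
v=Σ⁻¹𝟙 = [31.0863  18.2397  5.1993  6.6752]
a=μᵀu=1.519575  b=𝟙ᵀu=9.011727  c=𝟙ᵀv=61.200529  D=ac−b²=11.787591
λ₁=(c·0.163−b)/D = (61.200529·0.163−9.011727)/11.787591 = 0.081777
λ₂=(a−b·0.163)/D = (1.519575−9.011727·0.163)/11.787591 = 0.004298
w* = 0.081777·u + 0.004298·v:
  w_0 = 0.081777·5.7142 + 0.004298·31.0863 = 0.6009  (Unilever)
  w_1 = 0.081777·1.5220 + 0.004298·18.2397 = 0.2029  (JPMorgan)
  w_2 = 0.081777·0.1792 + 0.004298·5.1993 = 0.0370  (Disney)
  w_3 = 0.081777·1.5963 + 0.004298·6.6752 = 0.1592  (Starbucks)
Σw_i=1.0000  μᵀw=0.1630
σ²=wᵀΣw=λ₁·μ_p+λ₂ = 0.081777·0.163 + 0.004298 = 0.017628 ≈ 0.0176


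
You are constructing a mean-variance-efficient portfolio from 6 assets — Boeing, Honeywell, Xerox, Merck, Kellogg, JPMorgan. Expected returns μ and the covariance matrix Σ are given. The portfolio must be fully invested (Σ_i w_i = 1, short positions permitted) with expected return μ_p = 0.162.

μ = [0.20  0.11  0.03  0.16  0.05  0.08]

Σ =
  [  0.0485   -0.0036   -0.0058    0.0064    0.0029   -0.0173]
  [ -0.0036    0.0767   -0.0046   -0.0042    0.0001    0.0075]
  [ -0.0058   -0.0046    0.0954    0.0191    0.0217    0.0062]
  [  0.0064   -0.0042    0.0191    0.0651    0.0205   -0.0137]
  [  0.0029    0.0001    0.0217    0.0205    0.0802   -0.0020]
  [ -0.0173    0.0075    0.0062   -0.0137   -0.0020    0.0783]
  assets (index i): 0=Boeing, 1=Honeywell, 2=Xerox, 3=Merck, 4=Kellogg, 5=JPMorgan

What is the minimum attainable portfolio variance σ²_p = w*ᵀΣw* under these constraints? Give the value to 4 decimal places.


0.0154

p=Σ⁻¹μ = [4.7548  1.5718  0.0370  2.6359  -0.1750  2.3755]
q=Σ⁻¹𝟙 = [27.2754  13.5864  7.3594  13.4309  6.5258  19.4303]
a=μᵀp=1.728000  b=𝟙ᵀp=11.200024  c=𝟙ᵀq=87.608205  D=ac−b²=25.946414
λ₁=(c·0.162−b)/D = (87.608205·0.162−11.200024)/25.946414 = 0.115334
λ₂=(a−b·0.162)/D = (1.728000−11.200024·0.162)/25.946414 = -0.003330
w* = 0.115334·p + -0.003330·q:
  w_0 = 0.115334·4.7548 + -0.003330·27.2754 = 0.4576  (Boeing)
  w_1 = 0.115334·1.5718 + -0.003330·13.5864 = 0.1360  (Honeywell)
  w_2 = 0.115334·0.0370 + -0.003330·7.3594 = -0.0202  (Xerox)
  w_3 = 0.115334·2.6359 + -0.003330·13.4309 = 0.2593  (Merck)
  w_4 = 0.115334·-0.1750 + -0.003330·6.5258 = -0.0419  (Kellogg)
  w_5 = 0.115334·2.3755 + -0.003330·19.4303 = 0.2093  (JPMorgan)
Σw_i=1.0000  μᵀw=0.1620
σ²=wᵀΣw=λ₁·μ_p+λ₂ = 0.115334·0.162 + -0.003330 = 0.015354 ≈ 0.0154


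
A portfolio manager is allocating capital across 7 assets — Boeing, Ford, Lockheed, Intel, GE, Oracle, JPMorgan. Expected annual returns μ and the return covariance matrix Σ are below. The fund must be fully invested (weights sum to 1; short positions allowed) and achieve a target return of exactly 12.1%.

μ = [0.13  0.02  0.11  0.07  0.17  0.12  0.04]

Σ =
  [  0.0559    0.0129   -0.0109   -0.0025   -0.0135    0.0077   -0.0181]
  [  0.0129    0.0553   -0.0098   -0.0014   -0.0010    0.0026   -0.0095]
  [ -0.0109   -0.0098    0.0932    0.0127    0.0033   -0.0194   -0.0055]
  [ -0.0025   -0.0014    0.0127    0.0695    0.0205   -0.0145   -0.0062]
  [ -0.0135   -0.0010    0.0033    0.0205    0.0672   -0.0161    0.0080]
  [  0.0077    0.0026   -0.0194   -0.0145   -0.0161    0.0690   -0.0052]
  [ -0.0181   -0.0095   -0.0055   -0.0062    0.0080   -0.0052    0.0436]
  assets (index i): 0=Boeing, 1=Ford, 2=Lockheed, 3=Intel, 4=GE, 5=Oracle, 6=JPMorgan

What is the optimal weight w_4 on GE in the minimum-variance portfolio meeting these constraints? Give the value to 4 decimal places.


0.2380

g=Σ⁻¹μ = [4.0470  0.2267  2.2714  0.6067  3.4548  3.0585  2.7505]
h=Σ⁻¹𝟙 = [33.4877  21.7833  22.4881  16.9026  16.5965  27.2262  47.0265]
a=μᵀg=1.887318  b=𝟙ᵀg=16.415546  c=𝟙ᵀh=185.510876  D=ac−b²=80.647920
λ₁=(c·0.121−b)/D = (185.510876·0.121−16.415546)/80.647920 = 0.074785
λ₂=(a−b·0.121)/D = (1.887318−16.415546·0.121)/80.647920 = -0.001227
w* = 0.074785·g + -0.001227·h:
  w_0 = 0.074785·4.0470 + -0.001227·33.4877 = 0.2616  (Boeing)
  w_1 = 0.074785·0.2267 + -0.001227·21.7833 = -0.0098  (Ford)
  w_2 = 0.074785·2.2714 + -0.001227·22.4881 = 0.1423  (Lockheed)
  w_3 = 0.074785·0.6067 + -0.001227·16.9026 = 0.0246  (Intel)
  w_4 = 0.074785·3.4548 + -0.001227·16.5965 = 0.2380  (GE)
  w_5 = 0.074785·3.0585 + -0.001227·27.2262 = 0.1953  (Oracle)
  w_6 = 0.074785·2.7505 + -0.001227·47.0265 = 0.1480  (JPMorgan)
Σw_i=1.0000  μᵀw=0.1210
σ²=wᵀΣw=λ₁·μ_p+λ₂ = 0.074785·0.121 + -0.001227 = 0.007822 ≈ 0.0078


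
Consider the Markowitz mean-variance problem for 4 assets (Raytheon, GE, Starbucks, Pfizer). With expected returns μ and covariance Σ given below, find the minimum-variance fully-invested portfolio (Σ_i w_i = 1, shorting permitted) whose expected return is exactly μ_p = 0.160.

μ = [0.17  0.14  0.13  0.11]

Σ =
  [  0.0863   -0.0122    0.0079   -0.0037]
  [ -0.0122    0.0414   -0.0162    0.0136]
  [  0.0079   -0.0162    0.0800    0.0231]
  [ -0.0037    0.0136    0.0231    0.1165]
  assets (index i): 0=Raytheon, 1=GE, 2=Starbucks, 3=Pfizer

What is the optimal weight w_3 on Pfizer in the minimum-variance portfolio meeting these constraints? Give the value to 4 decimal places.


g=Σ⁻¹μ = [2.4629  5.0722  2.4234  -0.0502]
h=Σ⁻¹𝟙 = [14.9803  35.0085  17.6867  1.4657]
a=μᵀg=1.438327  b=𝟙ᵀg=9.908337  c=𝟙ᵀh=69.141173  D=ac−b²=1.272491
λ₁=(c·0.160−b)/D = (69.141173·0.160−9.908337)/1.272491 = 0.907080
λ₂=(a−b·0.160)/D = (1.438327−9.908337·0.160)/1.272491 = -0.115527
w* = 0.907080·g + -0.115527·h:
  w_0 = 0.907080·2.4629 + -0.115527·14.9803 = 0.5034  (Raytheon)
  w_1 = 0.907080·5.0722 + -0.115527·35.0085 = 0.5565  (GE)
  w_2 = 0.907080·2.4234 + -0.115527·17.6867 = 0.1549  (Starbucks)
  w_3 = 0.907080·-0.0502 + -0.115527·1.4657 = -0.2149  (Pfizer)
Σw_i=1.0000  μᵀw=0.1600
σ²=wᵀΣw=λ₁·μ_p+λ₂ = 0.907080·0.160 + -0.115527 = 0.029606 ≈ 0.0296

-0.2149


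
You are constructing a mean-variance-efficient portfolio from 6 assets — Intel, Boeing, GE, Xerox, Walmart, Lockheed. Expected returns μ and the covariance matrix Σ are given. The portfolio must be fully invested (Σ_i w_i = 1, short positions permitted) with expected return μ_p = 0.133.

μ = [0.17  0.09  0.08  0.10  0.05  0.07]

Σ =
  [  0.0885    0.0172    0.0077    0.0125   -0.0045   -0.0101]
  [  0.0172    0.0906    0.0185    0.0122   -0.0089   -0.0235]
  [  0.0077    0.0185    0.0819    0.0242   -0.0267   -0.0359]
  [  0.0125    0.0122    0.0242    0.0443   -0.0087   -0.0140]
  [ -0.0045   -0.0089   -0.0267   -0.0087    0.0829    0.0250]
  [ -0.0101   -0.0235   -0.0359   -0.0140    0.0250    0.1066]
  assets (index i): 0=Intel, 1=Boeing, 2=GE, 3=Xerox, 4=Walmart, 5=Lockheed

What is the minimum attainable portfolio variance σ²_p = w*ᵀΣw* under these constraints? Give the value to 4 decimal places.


x=Σ⁻¹μ = [1.6657  0.6737  1.0576  1.6151  0.8762  1.3258]
y=Σ⁻¹𝟙 = [8.2865  9.6093  16.6111  16.7822  15.7102  16.3982]
a=μᵀx=0.726531  b=𝟙ᵀx=7.214033  c=𝟙ᵀy=83.397515  D=ac−b²=8.548613
λ₁=(c·0.133−b)/D = (83.397515·0.133−7.214033)/8.548613 = 0.453622
λ₂=(a−b·0.133)/D = (0.726531−7.214033·0.133)/8.548613 = -0.027248
w* = 0.453622·x + -0.027248·y:
  w_0 = 0.453622·1.6657 + -0.027248·8.2865 = 0.5298  (Intel)
  w_1 = 0.453622·0.6737 + -0.027248·9.6093 = 0.0438  (Boeing)
  w_2 = 0.453622·1.0576 + -0.027248·16.6111 = 0.0271  (GE)
  w_3 = 0.453622·1.6151 + -0.027248·16.7822 = 0.2754  (Xerox)
  w_4 = 0.453622·0.8762 + -0.027248·15.7102 = -0.0306  (Walmart)
  w_5 = 0.453622·1.3258 + -0.027248·16.3982 = 0.1546  (Lockheed)
Σw_i=1.0000  μᵀw=0.1330
σ²=wᵀΣw=λ₁·μ_p+λ₂ = 0.453622·0.133 + -0.027248 = 0.033083 ≈ 0.0331

0.0331


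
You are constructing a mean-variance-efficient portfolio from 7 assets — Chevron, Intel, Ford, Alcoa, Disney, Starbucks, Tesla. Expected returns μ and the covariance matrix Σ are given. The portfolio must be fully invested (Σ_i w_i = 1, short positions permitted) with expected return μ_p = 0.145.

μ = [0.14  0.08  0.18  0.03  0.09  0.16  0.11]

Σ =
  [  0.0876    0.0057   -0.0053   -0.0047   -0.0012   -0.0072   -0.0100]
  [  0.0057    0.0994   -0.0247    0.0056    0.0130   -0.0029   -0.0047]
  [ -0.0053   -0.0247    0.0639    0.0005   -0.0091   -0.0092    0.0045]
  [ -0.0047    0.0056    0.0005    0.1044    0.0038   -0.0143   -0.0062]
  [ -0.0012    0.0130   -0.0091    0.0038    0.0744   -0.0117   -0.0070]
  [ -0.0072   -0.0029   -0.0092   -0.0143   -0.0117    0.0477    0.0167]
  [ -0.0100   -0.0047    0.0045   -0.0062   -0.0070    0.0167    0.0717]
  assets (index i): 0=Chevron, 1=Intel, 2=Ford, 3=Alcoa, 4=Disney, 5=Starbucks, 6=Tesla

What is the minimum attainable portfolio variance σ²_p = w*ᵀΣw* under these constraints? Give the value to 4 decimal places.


x=Σ⁻¹μ = [2.3846  1.6608  4.7052  0.9718  2.3941  5.3369  0.7550]
y=Σ⁻¹𝟙 = [17.4729  14.5408  30.0245  14.2328  20.7633  36.0233  10.3202]
a=μᵀx=2.495235  b=𝟙ᵀx=18.208514  c=𝟙ᵀy=143.377780  D=ac−b²=26.211258
λ₁=(c·0.145−b)/D = (143.377780·0.145−18.208514)/26.211258 = 0.098479
λ₂=(a−b·0.145)/D = (2.495235−18.208514·0.145)/26.211258 = -0.005532
w* = 0.098479·x + -0.005532·y:
  w_0 = 0.098479·2.3846 + -0.005532·17.4729 = 0.1382  (Chevron)
  w_1 = 0.098479·1.6608 + -0.005532·14.5408 = 0.0831  (Intel)
  w_2 = 0.098479·4.7052 + -0.005532·30.0245 = 0.2973  (Ford)
  w_3 = 0.098479·0.9718 + -0.005532·14.2328 = 0.0170  (Alcoa)
  w_4 = 0.098479·2.3941 + -0.005532·20.7633 = 0.1209  (Disney)
  w_5 = 0.098479·5.3369 + -0.005532·36.0233 = 0.3263  (Starbucks)
  w_6 = 0.098479·0.7550 + -0.005532·10.3202 = 0.0173  (Tesla)
Σw_i=1.0000  μᵀw=0.1450
σ²=wᵀΣw=λ₁·μ_p+λ₂ = 0.098479·0.145 + -0.005532 = 0.008748 ≈ 0.0087

0.0087


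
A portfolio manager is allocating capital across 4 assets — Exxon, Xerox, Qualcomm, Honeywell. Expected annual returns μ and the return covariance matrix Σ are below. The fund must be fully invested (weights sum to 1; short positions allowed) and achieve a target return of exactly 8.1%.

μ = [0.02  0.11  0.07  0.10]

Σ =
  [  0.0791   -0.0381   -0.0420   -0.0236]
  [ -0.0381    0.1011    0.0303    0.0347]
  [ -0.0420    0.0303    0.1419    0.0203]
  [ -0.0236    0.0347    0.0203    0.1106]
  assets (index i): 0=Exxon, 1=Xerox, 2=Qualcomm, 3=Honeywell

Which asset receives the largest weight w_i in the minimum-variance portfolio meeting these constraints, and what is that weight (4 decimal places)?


u=Σ⁻¹μ = [1.3154  1.1790  0.5282  0.7180]
v=Σ⁻¹𝟙 = [27.8735  14.1585  11.0555  8.5180]
a=μᵀu=0.264771  b=𝟙ᵀu=3.740585  c=𝟙ᵀv=61.605424  D=ac−b²=2.319371
λ₁=(c·0.081−b)/D = (61.605424·0.081−3.740585)/2.319371 = 0.538704
λ₂=(a−b·0.081)/D = (0.264771−3.740585·0.081)/2.319371 = -0.016477
w* = 0.538704·u + -0.016477·v:
  w_0 = 0.538704·1.3154 + -0.016477·27.8735 = 0.2493  (Exxon)
  w_1 = 0.538704·1.1790 + -0.016477·14.1585 = 0.4019  (Xerox)
  w_2 = 0.538704·0.5282 + -0.016477·11.0555 = 0.1024  (Qualcomm)
  w_3 = 0.538704·0.7180 + -0.016477·8.5180 = 0.2464  (Honeywell)
Σw_i=1.0000  μᵀw=0.0810
σ²=wᵀΣw=λ₁·μ_p+λ₂ = 0.538704·0.081 + -0.016477 = 0.027158 ≈ 0.0272

Xerox (0.4019)


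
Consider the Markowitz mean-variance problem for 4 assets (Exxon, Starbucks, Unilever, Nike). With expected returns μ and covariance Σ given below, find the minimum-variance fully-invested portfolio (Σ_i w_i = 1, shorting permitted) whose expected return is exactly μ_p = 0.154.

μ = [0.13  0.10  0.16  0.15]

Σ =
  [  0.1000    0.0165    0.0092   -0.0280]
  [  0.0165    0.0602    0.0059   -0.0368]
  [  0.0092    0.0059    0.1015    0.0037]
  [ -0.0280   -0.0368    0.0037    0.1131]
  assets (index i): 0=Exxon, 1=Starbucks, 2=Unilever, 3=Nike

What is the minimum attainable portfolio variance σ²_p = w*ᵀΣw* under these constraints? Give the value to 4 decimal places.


x=Σ⁻¹μ = [1.4524  2.6868  1.1966  2.5209]
y=Σ⁻¹𝟙 = [10.7000  24.8513  6.7322  19.3565]
a=μᵀx=1.027092  b=𝟙ᵀx=7.856755  c=𝟙ᵀy=61.639988  D=ac−b²=1.581340
λ₁=(c·0.154−b)/D = (61.639988·0.154−7.856755)/1.581340 = 1.034441
λ₂=(a−b·0.154)/D = (1.027092−7.856755·0.154)/1.581340 = -0.115629
w* = 1.034441·x + -0.115629·y:
  w_0 = 1.034441·1.4524 + -0.115629·10.7000 = 0.2652  (Exxon)
  w_1 = 1.034441·2.6868 + -0.115629·24.8513 = -0.0942  (Starbucks)
  w_2 = 1.034441·1.1966 + -0.115629·6.7322 = 0.4594  (Unilever)
  w_3 = 1.034441·2.5209 + -0.115629·19.3565 = 0.3696  (Nike)
Σw_i=1.0000  μᵀw=0.1540
σ²=wᵀΣw=λ₁·μ_p+λ₂ = 1.034441·0.154 + -0.115629 = 0.043675 ≈ 0.0437

0.0437


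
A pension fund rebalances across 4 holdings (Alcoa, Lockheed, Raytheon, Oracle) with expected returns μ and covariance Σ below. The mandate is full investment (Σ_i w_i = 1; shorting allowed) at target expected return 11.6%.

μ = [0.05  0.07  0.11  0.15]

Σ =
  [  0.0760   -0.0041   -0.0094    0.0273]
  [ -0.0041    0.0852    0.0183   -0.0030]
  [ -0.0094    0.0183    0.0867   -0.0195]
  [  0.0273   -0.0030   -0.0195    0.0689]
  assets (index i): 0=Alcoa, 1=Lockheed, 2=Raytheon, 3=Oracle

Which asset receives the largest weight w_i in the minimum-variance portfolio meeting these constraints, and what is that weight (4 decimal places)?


Oracle (0.4358)

g=Σ⁻¹μ = [-0.0756  0.5358  1.7612  2.7288]
h=Σ⁻¹𝟙 = [10.0558  9.7567  13.9144  14.8923]
a=μᵀg=0.636777  b=𝟙ᵀg=4.950181  c=𝟙ᵀh=48.619133  D=ac−b²=6.455233
λ₁=(c·0.116−b)/D = (48.619133·0.116−4.950181)/6.455233 = 0.106834
λ₂=(a−b·0.116)/D = (0.636777−4.950181·0.116)/6.455233 = 0.009691
w* = 0.106834·g + 0.009691·h:
  w_0 = 0.106834·-0.0756 + 0.009691·10.0558 = 0.0894  (Alcoa)
  w_1 = 0.106834·0.5358 + 0.009691·9.7567 = 0.1518  (Lockheed)
  w_2 = 0.106834·1.7612 + 0.009691·13.9144 = 0.3230  (Raytheon)
  w_3 = 0.106834·2.7288 + 0.009691·14.8923 = 0.4358  (Oracle)
Σw_i=1.0000  μᵀw=0.1160
σ²=wᵀΣw=λ₁·μ_p+λ₂ = 0.106834·0.116 + 0.009691 = 0.022083 ≈ 0.0221


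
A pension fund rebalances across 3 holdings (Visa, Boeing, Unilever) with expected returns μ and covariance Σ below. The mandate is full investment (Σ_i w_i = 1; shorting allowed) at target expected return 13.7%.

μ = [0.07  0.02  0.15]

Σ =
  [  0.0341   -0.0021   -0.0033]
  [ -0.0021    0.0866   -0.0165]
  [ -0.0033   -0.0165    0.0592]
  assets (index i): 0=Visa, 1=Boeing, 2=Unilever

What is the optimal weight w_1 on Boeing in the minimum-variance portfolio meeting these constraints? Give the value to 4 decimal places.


p=Σ⁻¹μ = [2.3854  0.8416  2.9013]
q=Σ⁻¹𝟙 = [32.6235  16.7953  23.3915]
a=μᵀp=0.619006  b=𝟙ᵀp=6.128284  c=𝟙ᵀq=72.810334  D=ac−b²=7.514171
λ₁=(c·0.137−b)/D = (72.810334·0.137−6.128284)/7.514171 = 0.511930
λ₂=(a−b·0.137)/D = (0.619006−6.128284·0.137)/7.514171 = -0.029354
w* = 0.511930·p + -0.029354·q:
  w_0 = 0.511930·2.3854 + -0.029354·32.6235 = 0.2635  (Visa)
  w_1 = 0.511930·0.8416 + -0.029354·16.7953 = -0.0622  (Boeing)
  w_2 = 0.511930·2.9013 + -0.029354·23.3915 = 0.7986  (Unilever)
Σw_i=1.0000  μᵀw=0.1370
σ²=wᵀΣw=λ₁·μ_p+λ₂ = 0.511930·0.137 + -0.029354 = 0.040781 ≈ 0.0408

-0.0622


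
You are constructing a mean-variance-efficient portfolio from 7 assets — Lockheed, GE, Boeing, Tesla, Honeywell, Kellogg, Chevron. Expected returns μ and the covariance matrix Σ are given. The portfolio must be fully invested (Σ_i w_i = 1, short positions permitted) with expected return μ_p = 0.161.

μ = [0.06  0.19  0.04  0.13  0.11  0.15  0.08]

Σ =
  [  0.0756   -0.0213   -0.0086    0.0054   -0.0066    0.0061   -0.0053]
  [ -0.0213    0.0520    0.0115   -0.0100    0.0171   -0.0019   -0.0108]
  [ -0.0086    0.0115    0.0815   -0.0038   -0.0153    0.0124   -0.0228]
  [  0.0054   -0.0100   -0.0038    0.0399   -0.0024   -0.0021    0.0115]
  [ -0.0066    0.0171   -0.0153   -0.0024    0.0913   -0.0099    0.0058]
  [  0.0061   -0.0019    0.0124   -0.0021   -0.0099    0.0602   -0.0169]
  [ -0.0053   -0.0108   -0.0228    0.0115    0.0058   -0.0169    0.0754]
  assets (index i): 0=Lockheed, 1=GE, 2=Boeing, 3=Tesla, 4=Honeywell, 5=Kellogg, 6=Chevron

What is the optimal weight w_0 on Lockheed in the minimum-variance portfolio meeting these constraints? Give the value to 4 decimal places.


p=Σ⁻¹μ = [2.0573  5.5237  0.3588  3.9853  0.6980  3.2471  2.1716]
q=Σ⁻¹𝟙 = [23.3759  32.4160  17.0760  26.3237  10.8768  21.3760  24.6521]
a=μᵀp=2.442950  b=𝟙ᵀp=18.041718  c=𝟙ᵀq=156.096395  D=ac−b²=55.832106
λ₁=(c·0.161−b)/D = (156.096395·0.161−18.041718)/55.832106 = 0.126984
λ₂=(a−b·0.161)/D = (2.442950−18.041718·0.161)/55.832106 = -0.008271
w* = 0.126984·p + -0.008271·q:
  w_0 = 0.126984·2.0573 + -0.008271·23.3759 = 0.0679  (Lockheed)
  w_1 = 0.126984·5.5237 + -0.008271·32.4160 = 0.4333  (GE)
  w_2 = 0.126984·0.3588 + -0.008271·17.0760 = -0.0957  (Boeing)
  w_3 = 0.126984·3.9853 + -0.008271·26.3237 = 0.2884  (Tesla)
  w_4 = 0.126984·0.6980 + -0.008271·10.8768 = -0.0013  (Honeywell)
  w_5 = 0.126984·3.2471 + -0.008271·21.3760 = 0.2355  (Kellogg)
  w_6 = 0.126984·2.1716 + -0.008271·24.6521 = 0.0719  (Chevron)
Σw_i=1.0000  μᵀw=0.1610
σ²=wᵀΣw=λ₁·μ_p+λ₂ = 0.126984·0.161 + -0.008271 = 0.012174 ≈ 0.0122

0.0679


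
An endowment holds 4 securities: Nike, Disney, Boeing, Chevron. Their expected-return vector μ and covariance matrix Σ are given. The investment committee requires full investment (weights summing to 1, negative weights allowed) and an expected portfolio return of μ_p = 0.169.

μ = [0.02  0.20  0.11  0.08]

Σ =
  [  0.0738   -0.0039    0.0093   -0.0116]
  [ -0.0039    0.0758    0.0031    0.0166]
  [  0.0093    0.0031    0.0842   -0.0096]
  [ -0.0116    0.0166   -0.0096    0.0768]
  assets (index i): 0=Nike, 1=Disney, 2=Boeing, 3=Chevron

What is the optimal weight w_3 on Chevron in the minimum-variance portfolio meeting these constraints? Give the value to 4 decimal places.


0.0893

u=Σ⁻¹μ = [0.3554  2.4468  1.2596  0.7239]
v=Σ⁻¹𝟙 = [14.9226  10.3186  11.4995  14.4819]
a=μᵀu=0.692931  b=𝟙ᵀu=4.785669  c=𝟙ᵀv=51.222580  D=ac−b²=12.591066
λ₁=(c·0.169−b)/D = (51.222580·0.169−4.785669)/12.591066 = 0.307436
λ₂=(a−b·0.169)/D = (0.692931−4.785669·0.169)/12.591066 = -0.009201
w* = 0.307436·u + -0.009201·v:
  w_0 = 0.307436·0.3554 + -0.009201·14.9226 = -0.0280  (Nike)
  w_1 = 0.307436·2.4468 + -0.009201·10.3186 = 0.6573  (Disney)
  w_2 = 0.307436·1.2596 + -0.009201·11.4995 = 0.2814  (Boeing)
  w_3 = 0.307436·0.7239 + -0.009201·14.4819 = 0.0893  (Chevron)
Σw_i=1.0000  μᵀw=0.1690
σ²=wᵀΣw=λ₁·μ_p+λ₂ = 0.307436·0.169 + -0.009201 = 0.042756 ≈ 0.0428


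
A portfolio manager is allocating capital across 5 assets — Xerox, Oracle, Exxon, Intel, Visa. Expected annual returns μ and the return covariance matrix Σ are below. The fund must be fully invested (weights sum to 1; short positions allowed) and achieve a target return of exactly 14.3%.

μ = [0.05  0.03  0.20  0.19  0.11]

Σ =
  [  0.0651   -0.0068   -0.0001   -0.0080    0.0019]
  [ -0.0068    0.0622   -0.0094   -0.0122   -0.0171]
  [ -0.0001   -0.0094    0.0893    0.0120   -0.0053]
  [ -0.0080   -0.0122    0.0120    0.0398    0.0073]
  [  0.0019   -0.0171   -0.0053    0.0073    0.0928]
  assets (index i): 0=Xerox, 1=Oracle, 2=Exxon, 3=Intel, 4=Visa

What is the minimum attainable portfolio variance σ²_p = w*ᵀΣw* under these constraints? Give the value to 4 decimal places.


x=Σ⁻¹μ = [1.5831  2.2720  1.8873  4.9833  1.2874]
y=Σ⁻¹𝟙 = [22.2227  30.4699  10.8082  33.1155  13.9478]
a=μᵀx=1.613223  b=𝟙ᵀx=12.013082  c=𝟙ᵀy=110.564144  D=ac−b²=34.050446
λ₁=(c·0.143−b)/D = (110.564144·0.143−12.013082)/34.050446 = 0.111528
λ₂=(a−b·0.143)/D = (1.613223−12.013082·0.143)/34.050446 = -0.003073
w* = 0.111528·x + -0.003073·y:
  w_0 = 0.111528·1.5831 + -0.003073·22.2227 = 0.1083  (Xerox)
  w_1 = 0.111528·2.2720 + -0.003073·30.4699 = 0.1597  (Oracle)
  w_2 = 0.111528·1.8873 + -0.003073·10.8082 = 0.1773  (Exxon)
  w_3 = 0.111528·4.9833 + -0.003073·33.1155 = 0.4540  (Intel)
  w_4 = 0.111528·1.2874 + -0.003073·13.9478 = 0.1007  (Visa)
Σw_i=1.0000  μᵀw=0.1430
σ²=wᵀΣw=λ₁·μ_p+λ₂ = 0.111528·0.143 + -0.003073 = 0.012875 ≈ 0.0129

0.0129


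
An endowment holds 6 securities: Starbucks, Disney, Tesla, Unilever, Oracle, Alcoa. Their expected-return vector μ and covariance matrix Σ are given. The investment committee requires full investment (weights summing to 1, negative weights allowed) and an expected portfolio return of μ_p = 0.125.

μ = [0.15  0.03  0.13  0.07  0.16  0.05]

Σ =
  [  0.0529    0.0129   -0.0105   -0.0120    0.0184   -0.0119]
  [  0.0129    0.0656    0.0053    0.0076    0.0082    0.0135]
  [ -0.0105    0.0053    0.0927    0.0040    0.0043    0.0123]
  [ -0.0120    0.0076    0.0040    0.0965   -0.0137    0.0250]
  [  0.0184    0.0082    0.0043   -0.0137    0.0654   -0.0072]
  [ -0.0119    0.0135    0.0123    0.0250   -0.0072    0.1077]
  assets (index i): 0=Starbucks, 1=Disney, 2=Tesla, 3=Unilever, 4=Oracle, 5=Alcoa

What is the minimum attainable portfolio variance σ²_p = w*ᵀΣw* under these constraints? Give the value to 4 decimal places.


x=Σ⁻¹μ = [3.0847  -0.7712  1.5806  1.2268  1.8903  0.5629]
y=Σ⁻¹𝟙 = [19.8504  6.1438  10.6471  11.5756  11.4940  7.5737]
a=μᵀx=1.061514  b=𝟙ᵀx=7.574010  c=𝟙ᵀy=67.284540  D=ac−b²=14.057882
λ₁=(c·0.125−b)/D = (67.284540·0.125−7.574010)/14.057882 = 0.059508
λ₂=(a−b·0.125)/D = (1.061514−7.574010·0.125)/14.057882 = 0.008164
w* = 0.059508·x + 0.008164·y:
  w_0 = 0.059508·3.0847 + 0.008164·19.8504 = 0.3456  (Starbucks)
  w_1 = 0.059508·-0.7712 + 0.008164·6.1438 = 0.0043  (Disney)
  w_2 = 0.059508·1.5806 + 0.008164·10.6471 = 0.1810  (Tesla)
  w_3 = 0.059508·1.2268 + 0.008164·11.5756 = 0.1675  (Unilever)
  w_4 = 0.059508·1.8903 + 0.008164·11.4940 = 0.2063  (Oracle)
  w_5 = 0.059508·0.5629 + 0.008164·7.5737 = 0.0953  (Alcoa)
Σw_i=1.0000  μᵀw=0.1250
σ²=wᵀΣw=λ₁·μ_p+λ₂ = 0.059508·0.125 + 0.008164 = 0.015602 ≈ 0.0156

0.0156
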